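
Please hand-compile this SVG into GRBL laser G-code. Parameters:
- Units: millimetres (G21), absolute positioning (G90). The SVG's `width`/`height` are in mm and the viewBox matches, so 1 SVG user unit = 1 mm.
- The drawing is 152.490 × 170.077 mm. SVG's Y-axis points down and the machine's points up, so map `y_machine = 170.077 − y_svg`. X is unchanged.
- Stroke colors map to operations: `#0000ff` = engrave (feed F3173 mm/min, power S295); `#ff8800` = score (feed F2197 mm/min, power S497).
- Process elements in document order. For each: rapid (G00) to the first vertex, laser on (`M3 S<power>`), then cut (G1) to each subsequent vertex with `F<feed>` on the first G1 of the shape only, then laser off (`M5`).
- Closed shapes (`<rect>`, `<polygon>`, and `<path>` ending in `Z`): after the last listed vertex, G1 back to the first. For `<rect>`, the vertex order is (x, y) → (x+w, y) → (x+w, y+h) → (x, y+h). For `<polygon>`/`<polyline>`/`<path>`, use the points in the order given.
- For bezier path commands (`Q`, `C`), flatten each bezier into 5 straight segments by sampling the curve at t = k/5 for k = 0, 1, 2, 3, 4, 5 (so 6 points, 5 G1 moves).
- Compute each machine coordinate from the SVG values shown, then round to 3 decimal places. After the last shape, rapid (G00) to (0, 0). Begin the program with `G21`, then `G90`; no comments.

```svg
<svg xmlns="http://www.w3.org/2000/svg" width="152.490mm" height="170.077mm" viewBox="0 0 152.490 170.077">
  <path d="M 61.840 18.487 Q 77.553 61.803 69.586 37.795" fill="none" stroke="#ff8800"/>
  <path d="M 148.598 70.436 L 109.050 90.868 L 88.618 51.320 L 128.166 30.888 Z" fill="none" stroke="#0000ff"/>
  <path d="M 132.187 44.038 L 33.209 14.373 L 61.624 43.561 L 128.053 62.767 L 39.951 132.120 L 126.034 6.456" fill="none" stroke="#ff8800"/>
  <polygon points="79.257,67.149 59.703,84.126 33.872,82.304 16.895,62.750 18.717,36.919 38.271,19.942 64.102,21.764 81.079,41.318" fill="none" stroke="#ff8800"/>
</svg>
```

1 u = 1 mm; y_m = 170.077 − y.

[1] `<path>` quadratic bezier, #ff8800→score S497 F2197: (61.840,151.590) → (67.178,136.957) → (70.622,127.709) → (72.171,123.847) → (71.826,125.372) → (69.586,132.282)

[2] `<path>` regular polygon, #0000ff→engrave S295 F3173: (148.598,99.641) → (109.050,79.209) → (88.618,118.757) → (128.166,139.189) → (148.598,99.641) (closed)

[3] `<path>` open polyline, #ff8800→score S497 F2197: (132.187,126.039) → (33.209,155.704) → (61.624,126.516) → (128.053,107.310) → (39.951,37.957) → (126.034,163.621)

[4] `<polygon>` regular polygon, #ff8800→score S497 F2197: (79.257,102.928) → (59.703,85.951) → (33.872,87.773) → (16.895,107.327) → (18.717,133.158) → (38.271,150.135) → (64.102,148.313) → (81.079,128.759) → (79.257,102.928) (closed)

G21
G90
G00 X61.840 Y151.590
M3 S497
G1 X67.178 Y136.957 F2197
G1 X70.622 Y127.709
G1 X72.171 Y123.847
G1 X71.826 Y125.372
G1 X69.586 Y132.282
M5
G00 X148.598 Y99.641
M3 S295
G1 X109.050 Y79.209 F3173
G1 X88.618 Y118.757
G1 X128.166 Y139.189
G1 X148.598 Y99.641
M5
G00 X132.187 Y126.039
M3 S497
G1 X33.209 Y155.704 F2197
G1 X61.624 Y126.516
G1 X128.053 Y107.310
G1 X39.951 Y37.957
G1 X126.034 Y163.621
M5
G00 X79.257 Y102.928
M3 S497
G1 X59.703 Y85.951 F2197
G1 X33.872 Y87.773
G1 X16.895 Y107.327
G1 X18.717 Y133.158
G1 X38.271 Y150.135
G1 X64.102 Y148.313
G1 X81.079 Y128.759
G1 X79.257 Y102.928
M5
G00 X0.000 Y0.000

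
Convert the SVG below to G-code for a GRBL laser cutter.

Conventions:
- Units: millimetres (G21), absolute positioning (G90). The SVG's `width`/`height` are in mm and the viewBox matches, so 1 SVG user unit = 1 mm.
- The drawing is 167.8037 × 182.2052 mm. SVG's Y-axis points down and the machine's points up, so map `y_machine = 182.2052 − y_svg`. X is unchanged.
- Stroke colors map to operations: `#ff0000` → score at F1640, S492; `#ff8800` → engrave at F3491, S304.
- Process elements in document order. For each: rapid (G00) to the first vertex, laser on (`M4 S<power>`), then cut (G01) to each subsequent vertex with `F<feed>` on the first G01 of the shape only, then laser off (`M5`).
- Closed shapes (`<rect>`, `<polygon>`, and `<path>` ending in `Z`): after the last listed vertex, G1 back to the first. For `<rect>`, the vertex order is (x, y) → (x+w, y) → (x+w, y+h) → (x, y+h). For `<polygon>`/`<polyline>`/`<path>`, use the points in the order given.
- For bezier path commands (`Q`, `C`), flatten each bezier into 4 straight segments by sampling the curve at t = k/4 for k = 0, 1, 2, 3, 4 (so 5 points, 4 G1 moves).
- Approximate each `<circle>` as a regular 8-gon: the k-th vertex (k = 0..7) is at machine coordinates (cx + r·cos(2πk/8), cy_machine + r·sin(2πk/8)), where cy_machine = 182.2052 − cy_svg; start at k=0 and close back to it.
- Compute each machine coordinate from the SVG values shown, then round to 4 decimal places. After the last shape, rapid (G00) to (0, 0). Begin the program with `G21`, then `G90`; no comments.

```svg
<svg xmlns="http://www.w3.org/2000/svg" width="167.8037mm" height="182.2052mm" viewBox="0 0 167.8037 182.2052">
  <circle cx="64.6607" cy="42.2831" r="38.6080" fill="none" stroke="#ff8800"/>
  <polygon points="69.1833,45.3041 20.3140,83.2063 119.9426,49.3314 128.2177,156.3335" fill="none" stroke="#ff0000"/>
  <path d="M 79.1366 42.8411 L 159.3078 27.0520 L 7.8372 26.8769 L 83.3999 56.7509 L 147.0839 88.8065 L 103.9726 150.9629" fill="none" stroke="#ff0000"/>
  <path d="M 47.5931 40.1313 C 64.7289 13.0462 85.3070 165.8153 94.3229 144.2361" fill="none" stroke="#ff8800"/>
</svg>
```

G21
G90
G00 X103.2687 Y139.9221
M4 S304
G01 X91.9607 Y167.2221 F3491
G01 X64.6607 Y178.5301
G01 X37.3607 Y167.2221
G01 X26.0527 Y139.9221
G01 X37.3607 Y112.6221
G01 X64.6607 Y101.3141
G01 X91.9607 Y112.6221
G01 X103.2687 Y139.9221
M5
G00 X69.1833 Y136.9011
M4 S492
G01 X20.3140 Y98.9989 F1640
G01 X119.9426 Y132.8738
G01 X128.2177 Y25.8717
G01 X69.1833 Y136.9011
M5
G00 X79.1366 Y139.3641
M4 S492
G01 X159.3078 Y155.1532 F1640
G01 X7.8372 Y155.3283
G01 X83.3999 Y125.4543
G01 X147.0839 Y93.3987
G01 X103.9726 Y31.2423
M5
G00 X47.5931 Y142.0739
M4 S304
G01 X60.8559 Y134.1995 F3491
G01 X74.0030 Y92.0862
G01 X85.6275 Y48.9406
G01 X94.3229 Y37.9691
M5
G00 X0.0000 Y0.0000

Since the viewBox matches the mm dimensions, user units are millimetres directly. The only transform is the Y-flip y_m = 182.2052 − y_svg.

Shape 1 is a circle drawn with `<circle>`. Its stroke #ff8800 means engrave at S304, F3491. After flipping Y the toolpath is (103.2687,139.9221) → (91.9607,167.2221) → (64.6607,178.5301) → (37.3607,167.2221) → (26.0527,139.9221) → (37.3607,112.6221) → (64.6607,101.3141) → (91.9607,112.6221) → (103.2687,139.9221), returning to the start.

Shape 2 is a closed polygon drawn with `<polygon>`. Its stroke #ff0000 means score at S492, F1640. After flipping Y the toolpath is (69.1833,136.9011) → (20.3140,98.9989) → (119.9426,132.8738) → (128.2177,25.8717) → (69.1833,136.9011), returning to the start.

Shape 3 is a open polyline drawn with `<path>`. Its stroke #ff0000 means score at S492, F1640. After flipping Y the toolpath is (79.1366,139.3641) → (159.3078,155.1532) → (7.8372,155.3283) → (83.3999,125.4543) → (147.0839,93.3987) → (103.9726,31.2423).

Shape 4 is a cubic bezier drawn with `<path>`. Its stroke #ff8800 means engrave at S304, F3491. After flipping Y the toolpath is (47.5931,142.0739) → (60.8559,134.1995) → (74.0030,92.0862) → (85.6275,48.9406) → (94.3229,37.9691).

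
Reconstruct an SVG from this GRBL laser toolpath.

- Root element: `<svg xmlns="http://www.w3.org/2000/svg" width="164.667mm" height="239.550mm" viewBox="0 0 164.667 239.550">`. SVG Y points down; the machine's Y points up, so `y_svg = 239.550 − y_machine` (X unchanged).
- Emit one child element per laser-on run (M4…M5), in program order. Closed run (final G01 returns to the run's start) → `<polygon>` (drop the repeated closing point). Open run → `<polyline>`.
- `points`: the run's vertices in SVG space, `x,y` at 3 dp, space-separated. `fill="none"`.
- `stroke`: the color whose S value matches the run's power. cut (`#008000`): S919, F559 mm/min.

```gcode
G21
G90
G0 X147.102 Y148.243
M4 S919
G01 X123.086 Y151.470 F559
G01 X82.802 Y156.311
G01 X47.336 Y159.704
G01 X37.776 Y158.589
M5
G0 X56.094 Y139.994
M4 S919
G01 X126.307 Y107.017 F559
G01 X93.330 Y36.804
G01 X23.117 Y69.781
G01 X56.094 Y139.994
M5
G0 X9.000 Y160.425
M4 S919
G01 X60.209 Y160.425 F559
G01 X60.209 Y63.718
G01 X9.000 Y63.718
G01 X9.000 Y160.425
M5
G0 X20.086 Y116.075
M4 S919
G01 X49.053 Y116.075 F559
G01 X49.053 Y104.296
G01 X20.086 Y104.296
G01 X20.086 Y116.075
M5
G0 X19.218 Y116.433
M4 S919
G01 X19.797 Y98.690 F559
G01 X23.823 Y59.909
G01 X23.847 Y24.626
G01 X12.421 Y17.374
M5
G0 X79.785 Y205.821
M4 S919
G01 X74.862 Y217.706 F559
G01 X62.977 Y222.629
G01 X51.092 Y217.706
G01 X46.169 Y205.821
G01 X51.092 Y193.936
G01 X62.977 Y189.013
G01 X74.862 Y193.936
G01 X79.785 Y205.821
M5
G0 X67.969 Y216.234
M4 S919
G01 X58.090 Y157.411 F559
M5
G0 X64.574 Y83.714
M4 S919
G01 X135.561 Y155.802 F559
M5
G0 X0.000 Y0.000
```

y_svg = 239.550 − y_m. Every run uses S919, so all elements get stroke `#008000` (cut).

[1] open run; points: 147.102,91.307 123.086,88.080 82.802,83.239 47.336,79.846 37.776,80.961

[2] closed run; points: 56.094,99.556 126.307,132.533 93.330,202.746 23.117,169.769

[3] closed run; points: 9.000,79.125 60.209,79.125 60.209,175.832 9.000,175.832

[4] closed run; points: 20.086,123.475 49.053,123.475 49.053,135.254 20.086,135.254

[5] open run; points: 19.218,123.117 19.797,140.860 23.823,179.641 23.847,214.924 12.421,222.176

[6] closed run; points: 79.785,33.729 74.862,21.844 62.977,16.921 51.092,21.844 46.169,33.729 51.092,45.614 62.977,50.537 74.862,45.614

[7] open run; points: 67.969,23.316 58.090,82.139

[8] open run; points: 64.574,155.836 135.561,83.748

<svg xmlns="http://www.w3.org/2000/svg" width="164.667mm" height="239.550mm" viewBox="0 0 164.667 239.550">
  <polyline points="147.102,91.307 123.086,88.080 82.802,83.239 47.336,79.846 37.776,80.961" fill="none" stroke="#008000"/>
  <polygon points="56.094,99.556 126.307,132.533 93.330,202.746 23.117,169.769" fill="none" stroke="#008000"/>
  <polygon points="9.000,79.125 60.209,79.125 60.209,175.832 9.000,175.832" fill="none" stroke="#008000"/>
  <polygon points="20.086,123.475 49.053,123.475 49.053,135.254 20.086,135.254" fill="none" stroke="#008000"/>
  <polyline points="19.218,123.117 19.797,140.860 23.823,179.641 23.847,214.924 12.421,222.176" fill="none" stroke="#008000"/>
  <polygon points="79.785,33.729 74.862,21.844 62.977,16.921 51.092,21.844 46.169,33.729 51.092,45.614 62.977,50.537 74.862,45.614" fill="none" stroke="#008000"/>
  <polyline points="67.969,23.316 58.090,82.139" fill="none" stroke="#008000"/>
  <polyline points="64.574,155.836 135.561,83.748" fill="none" stroke="#008000"/>
</svg>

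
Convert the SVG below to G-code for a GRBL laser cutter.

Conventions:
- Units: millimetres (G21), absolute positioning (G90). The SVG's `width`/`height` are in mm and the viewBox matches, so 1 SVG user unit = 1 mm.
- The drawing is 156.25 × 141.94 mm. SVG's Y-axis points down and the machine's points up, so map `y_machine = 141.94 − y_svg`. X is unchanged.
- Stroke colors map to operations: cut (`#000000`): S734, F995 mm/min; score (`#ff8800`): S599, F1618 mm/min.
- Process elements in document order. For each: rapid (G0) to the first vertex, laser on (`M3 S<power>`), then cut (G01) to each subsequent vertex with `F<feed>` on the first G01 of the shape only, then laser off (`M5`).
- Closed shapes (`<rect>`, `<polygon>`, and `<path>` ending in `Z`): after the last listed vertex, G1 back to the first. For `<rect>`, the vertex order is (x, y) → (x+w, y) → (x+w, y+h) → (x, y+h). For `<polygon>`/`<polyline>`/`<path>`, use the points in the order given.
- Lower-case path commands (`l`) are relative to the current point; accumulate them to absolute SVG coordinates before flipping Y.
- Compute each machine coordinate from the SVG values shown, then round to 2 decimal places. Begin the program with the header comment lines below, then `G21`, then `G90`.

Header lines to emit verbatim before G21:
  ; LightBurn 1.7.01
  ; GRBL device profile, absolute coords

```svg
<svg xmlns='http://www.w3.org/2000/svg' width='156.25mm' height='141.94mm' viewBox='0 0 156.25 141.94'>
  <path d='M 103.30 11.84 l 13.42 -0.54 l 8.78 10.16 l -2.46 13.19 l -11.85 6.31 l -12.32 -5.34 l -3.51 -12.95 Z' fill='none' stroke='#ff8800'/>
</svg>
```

; LightBurn 1.7.01
; GRBL device profile, absolute coords
G21
G90
G0 X103.30 Y130.10
M3 S599
G01 X116.72 Y130.64 F1618
G01 X125.50 Y120.48
G01 X123.04 Y107.29
G01 X111.19 Y100.98
G01 X98.87 Y106.32
G01 X95.36 Y119.27
G01 X103.30 Y130.10
M5

viewBox `0 0 156.25 141.94` with mm width/height → 1 unit = 1 mm. Flip: y_m = 141.94 − y_svg.

**Shape 1** — `<path>` regular polygon, stroke `#ff8800` → score (S599, F1618). Machine vertices: (103.30,130.10) → (116.72,130.64) → (125.50,120.48) → (123.04,107.29) → (111.19,100.98) → (98.87,106.32) → (95.36,119.27) → (103.30,130.10). Closed: final G1 returns to the first vertex.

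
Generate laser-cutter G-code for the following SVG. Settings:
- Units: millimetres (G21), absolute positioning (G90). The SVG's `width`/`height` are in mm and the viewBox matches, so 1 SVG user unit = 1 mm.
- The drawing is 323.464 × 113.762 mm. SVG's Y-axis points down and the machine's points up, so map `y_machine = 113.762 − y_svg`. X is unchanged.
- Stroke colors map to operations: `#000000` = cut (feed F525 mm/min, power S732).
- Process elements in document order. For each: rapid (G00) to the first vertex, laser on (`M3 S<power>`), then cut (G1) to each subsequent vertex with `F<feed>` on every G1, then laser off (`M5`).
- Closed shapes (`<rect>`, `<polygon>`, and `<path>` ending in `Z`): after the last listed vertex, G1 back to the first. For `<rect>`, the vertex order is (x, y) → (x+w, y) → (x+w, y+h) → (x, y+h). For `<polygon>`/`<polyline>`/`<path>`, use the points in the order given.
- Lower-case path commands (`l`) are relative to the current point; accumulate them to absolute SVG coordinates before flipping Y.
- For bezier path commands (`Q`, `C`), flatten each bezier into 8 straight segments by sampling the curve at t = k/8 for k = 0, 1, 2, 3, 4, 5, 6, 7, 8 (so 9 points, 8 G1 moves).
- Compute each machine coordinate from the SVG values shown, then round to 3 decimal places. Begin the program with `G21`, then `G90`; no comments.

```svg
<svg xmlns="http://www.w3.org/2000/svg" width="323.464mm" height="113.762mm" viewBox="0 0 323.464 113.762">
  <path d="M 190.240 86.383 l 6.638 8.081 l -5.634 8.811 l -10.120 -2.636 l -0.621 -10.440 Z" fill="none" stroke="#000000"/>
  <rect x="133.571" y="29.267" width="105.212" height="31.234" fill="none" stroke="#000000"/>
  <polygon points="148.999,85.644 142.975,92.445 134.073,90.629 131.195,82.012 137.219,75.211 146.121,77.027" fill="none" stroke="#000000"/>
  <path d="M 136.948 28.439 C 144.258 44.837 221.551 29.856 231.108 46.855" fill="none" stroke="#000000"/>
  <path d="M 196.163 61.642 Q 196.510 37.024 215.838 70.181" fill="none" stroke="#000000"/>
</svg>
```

G21
G90
G00 X190.240 Y27.379
M3 S732
G1 X196.878 Y19.298 F525
G1 X191.244 Y10.487 F525
G1 X181.124 Y13.123 F525
G1 X180.503 Y23.563 F525
G1 X190.240 Y27.379 F525
M5
G00 X133.571 Y84.495
M3 S732
G1 X238.783 Y84.495 F525
G1 X238.783 Y53.261 F525
G1 X133.571 Y53.261 F525
G1 X133.571 Y84.495 F525
M5
G00 X148.999 Y28.118
M3 S732
G1 X142.975 Y21.317 F525
G1 X134.073 Y23.133 F525
G1 X131.195 Y31.750 F525
G1 X137.219 Y38.551 F525
G1 X146.121 Y36.735 F525
G1 X148.999 Y28.118 F525
M5
G00 X136.948 Y85.323
M3 S732
G1 X142.701 Y80.521 F525
G1 X153.400 Y77.918 F525
G1 X167.433 Y76.772 F525
G1 X183.185 Y76.340 F525
G1 X199.043 Y75.881 F525
G1 X213.392 Y74.650 F525
G1 X224.618 Y71.906 F525
G1 X231.108 Y66.907 F525
M5
G00 X196.163 Y52.120
M3 S732
G1 X196.546 Y57.372 F525
G1 X197.523 Y60.818 F525
G1 X199.092 Y62.459 F525
G1 X201.255 Y62.294 F525
G1 X204.011 Y60.324 F525
G1 X207.360 Y56.549 F525
G1 X211.303 Y50.968 F525
G1 X215.838 Y43.581 F525
M5

1 u = 1 mm; y_m = 113.762 − y.

[1] `<path>` regular polygon, #000000→cut S732 F525: (190.240,27.379) → (196.878,19.298) → (191.244,10.487) → (181.124,13.123) → (180.503,23.563) → (190.240,27.379) (closed)

[2] `<rect>` rectangle, #000000→cut S732 F525: (133.571,84.495) → (238.783,84.495) → (238.783,53.261) → (133.571,53.261) → (133.571,84.495) (closed)

[3] `<polygon>` regular polygon, #000000→cut S732 F525: (148.999,28.118) → (142.975,21.317) → (134.073,23.133) → (131.195,31.750) → (137.219,38.551) → (146.121,36.735) → (148.999,28.118) (closed)

[4] `<path>` cubic bezier, #000000→cut S732 F525: (136.948,85.323) → (142.701,80.521) → (153.400,77.918) → (167.433,76.772) → (183.185,76.340) → (199.043,75.881) → (213.392,74.650) → (224.618,71.906) → (231.108,66.907)

[5] `<path>` quadratic bezier, #000000→cut S732 F525: (196.163,52.120) → (196.546,57.372) → (197.523,60.818) → (199.092,62.459) → (201.255,62.294) → (204.011,60.324) → (207.360,56.549) → (211.303,50.968) → (215.838,43.581)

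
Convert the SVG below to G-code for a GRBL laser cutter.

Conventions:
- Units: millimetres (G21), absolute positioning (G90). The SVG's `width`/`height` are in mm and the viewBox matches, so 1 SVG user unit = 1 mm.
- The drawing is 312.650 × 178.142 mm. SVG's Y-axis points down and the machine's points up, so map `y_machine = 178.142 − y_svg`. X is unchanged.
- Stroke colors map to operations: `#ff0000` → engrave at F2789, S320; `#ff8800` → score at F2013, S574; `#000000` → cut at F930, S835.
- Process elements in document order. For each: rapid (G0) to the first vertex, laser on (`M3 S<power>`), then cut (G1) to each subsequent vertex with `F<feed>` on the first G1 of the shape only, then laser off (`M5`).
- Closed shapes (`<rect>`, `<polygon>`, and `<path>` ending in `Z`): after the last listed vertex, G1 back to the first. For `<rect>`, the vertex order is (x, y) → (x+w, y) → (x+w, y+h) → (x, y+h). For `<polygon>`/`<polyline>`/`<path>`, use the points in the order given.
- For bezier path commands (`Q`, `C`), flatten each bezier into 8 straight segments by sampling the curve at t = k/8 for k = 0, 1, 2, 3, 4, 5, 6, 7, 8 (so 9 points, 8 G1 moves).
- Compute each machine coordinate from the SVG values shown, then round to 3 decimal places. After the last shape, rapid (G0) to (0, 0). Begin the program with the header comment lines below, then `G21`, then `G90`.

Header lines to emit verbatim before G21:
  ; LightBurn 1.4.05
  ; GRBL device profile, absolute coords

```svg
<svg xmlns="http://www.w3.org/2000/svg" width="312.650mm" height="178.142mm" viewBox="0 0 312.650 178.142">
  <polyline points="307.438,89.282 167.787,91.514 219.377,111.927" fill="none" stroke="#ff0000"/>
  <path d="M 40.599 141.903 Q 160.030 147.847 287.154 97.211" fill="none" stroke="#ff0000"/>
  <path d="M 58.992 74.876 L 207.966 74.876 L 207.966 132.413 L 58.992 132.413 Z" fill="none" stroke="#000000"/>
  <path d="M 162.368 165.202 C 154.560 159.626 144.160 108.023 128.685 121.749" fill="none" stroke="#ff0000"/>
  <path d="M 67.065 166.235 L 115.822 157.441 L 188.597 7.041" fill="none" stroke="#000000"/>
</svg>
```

viewBox `0 0 312.650 178.142` with mm width/height → 1 unit = 1 mm. Flip: y_m = 178.142 − y_svg.

**Shape 1** — `<polyline>` open polyline, stroke `#ff0000` → engrave (S320, F2789). Machine vertices: (307.438,88.860) → (167.787,86.628) → (219.377,66.215). Open path.

**Shape 2** — `<path>` quadratic bezier, stroke `#ff0000` → engrave (S320, F2789). Control points (SVG): P0=(40.599,141.903), P1=(160.030,147.847), P2=(287.154,97.211); sampled at t=k/8. Machine vertices: (40.599,36.239) → (70.577,35.637) → (100.795,36.803) → (131.254,39.738) → (161.953,44.440) → (192.893,50.911) → (224.073,59.149) → (255.493,69.156) → (287.154,80.931). Open path.

**Shape 3** — `<path>` rectangle, stroke `#000000` → cut (S835, F930). Machine vertices: (58.992,103.266) → (207.966,103.266) → (207.966,45.729) → (58.992,45.729) → (58.992,103.266). Closed: final G1 returns to the first vertex.

**Shape 4** — `<path>` cubic bezier, stroke `#ff0000` → engrave (S320, F2789). Control points (SVG): P0=(162.368,165.202), P1=(154.560,159.626), P2=(144.160,108.023), P3=(128.685,121.749); sampled at t=k/8. Machine vertices: (162.368,12.940) → (159.314,16.971) → (155.987,24.012) → (152.360,32.758) → (148.402,41.905) → (144.084,50.146) → (139.378,56.178) → (134.255,58.695) → (128.685,56.393). Open path.

**Shape 5** — `<path>` open polyline, stroke `#000000` → cut (S835, F930). Machine vertices: (67.065,11.907) → (115.822,20.701) → (188.597,171.101). Open path.

; LightBurn 1.4.05
; GRBL device profile, absolute coords
G21
G90
G0 X307.438 Y88.860
M3 S320
G1 X167.787 Y86.628 F2789
G1 X219.377 Y66.215
M5
G0 X40.599 Y36.239
M3 S320
G1 X70.577 Y35.637 F2789
G1 X100.795 Y36.803
G1 X131.254 Y39.738
G1 X161.953 Y44.440
G1 X192.893 Y50.911
G1 X224.073 Y59.149
G1 X255.493 Y69.156
G1 X287.154 Y80.931
M5
G0 X58.992 Y103.266
M3 S835
G1 X207.966 Y103.266 F930
G1 X207.966 Y45.729
G1 X58.992 Y45.729
G1 X58.992 Y103.266
M5
G0 X162.368 Y12.940
M3 S320
G1 X159.314 Y16.971 F2789
G1 X155.987 Y24.012
G1 X152.360 Y32.758
G1 X148.402 Y41.905
G1 X144.084 Y50.146
G1 X139.378 Y56.178
G1 X134.255 Y58.695
G1 X128.685 Y56.393
M5
G0 X67.065 Y11.907
M3 S835
G1 X115.822 Y20.701 F930
G1 X188.597 Y171.101
M5
G0 X0.000 Y0.000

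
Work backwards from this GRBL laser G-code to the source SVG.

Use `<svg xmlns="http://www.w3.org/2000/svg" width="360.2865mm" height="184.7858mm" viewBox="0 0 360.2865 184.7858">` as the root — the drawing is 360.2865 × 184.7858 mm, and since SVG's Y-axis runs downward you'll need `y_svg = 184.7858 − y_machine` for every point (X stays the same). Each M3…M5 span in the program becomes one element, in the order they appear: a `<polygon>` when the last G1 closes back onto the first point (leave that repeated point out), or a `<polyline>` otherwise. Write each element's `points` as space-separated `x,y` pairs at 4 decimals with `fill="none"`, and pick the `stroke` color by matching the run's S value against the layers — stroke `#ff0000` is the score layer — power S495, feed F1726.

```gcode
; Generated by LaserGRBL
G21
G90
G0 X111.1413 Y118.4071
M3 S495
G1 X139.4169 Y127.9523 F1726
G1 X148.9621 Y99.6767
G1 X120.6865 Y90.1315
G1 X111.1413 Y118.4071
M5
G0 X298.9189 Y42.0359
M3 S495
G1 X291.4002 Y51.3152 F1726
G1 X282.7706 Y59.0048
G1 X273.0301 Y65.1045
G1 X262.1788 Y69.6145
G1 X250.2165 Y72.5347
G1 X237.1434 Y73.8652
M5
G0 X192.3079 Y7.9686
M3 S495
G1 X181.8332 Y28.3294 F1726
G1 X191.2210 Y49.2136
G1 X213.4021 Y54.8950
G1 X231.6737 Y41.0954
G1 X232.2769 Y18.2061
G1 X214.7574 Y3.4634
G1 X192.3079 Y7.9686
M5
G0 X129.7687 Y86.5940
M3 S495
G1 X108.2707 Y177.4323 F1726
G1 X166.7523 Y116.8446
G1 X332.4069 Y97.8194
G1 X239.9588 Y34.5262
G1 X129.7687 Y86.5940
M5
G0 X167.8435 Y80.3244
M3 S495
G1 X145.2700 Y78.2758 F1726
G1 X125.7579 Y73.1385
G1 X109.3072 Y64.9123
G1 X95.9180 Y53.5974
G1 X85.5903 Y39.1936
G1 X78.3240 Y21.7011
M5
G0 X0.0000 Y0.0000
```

y_svg = 184.7858 − y_m. Every run uses S495, so all elements get stroke `#ff0000` (score).

[1] closed run; points: 111.1413,66.3787 139.4169,56.8335 148.9621,85.1091 120.6865,94.6543

[2] open run; points: 298.9189,142.7499 291.4002,133.4706 282.7706,125.7810 273.0301,119.6813 262.1788,115.1713 250.2165,112.2511 237.1434,110.9206

[3] closed run; points: 192.3079,176.8172 181.8332,156.4564 191.2210,135.5722 213.4021,129.8908 231.6737,143.6904 232.2769,166.5797 214.7574,181.3224

[4] closed run; points: 129.7687,98.1918 108.2707,7.3535 166.7523,67.9412 332.4069,86.9664 239.9588,150.2596

[5] open run; points: 167.8435,104.4614 145.2700,106.5100 125.7579,111.6473 109.3072,119.8735 95.9180,131.1884 85.5903,145.5922 78.3240,163.0847

<svg xmlns="http://www.w3.org/2000/svg" width="360.2865mm" height="184.7858mm" viewBox="0 0 360.2865 184.7858">
  <polygon points="111.1413,66.3787 139.4169,56.8335 148.9621,85.1091 120.6865,94.6543" fill="none" stroke="#ff0000"/>
  <polyline points="298.9189,142.7499 291.4002,133.4706 282.7706,125.7810 273.0301,119.6813 262.1788,115.1713 250.2165,112.2511 237.1434,110.9206" fill="none" stroke="#ff0000"/>
  <polygon points="192.3079,176.8172 181.8332,156.4564 191.2210,135.5722 213.4021,129.8908 231.6737,143.6904 232.2769,166.5797 214.7574,181.3224" fill="none" stroke="#ff0000"/>
  <polygon points="129.7687,98.1918 108.2707,7.3535 166.7523,67.9412 332.4069,86.9664 239.9588,150.2596" fill="none" stroke="#ff0000"/>
  <polyline points="167.8435,104.4614 145.2700,106.5100 125.7579,111.6473 109.3072,119.8735 95.9180,131.1884 85.5903,145.5922 78.3240,163.0847" fill="none" stroke="#ff0000"/>
</svg>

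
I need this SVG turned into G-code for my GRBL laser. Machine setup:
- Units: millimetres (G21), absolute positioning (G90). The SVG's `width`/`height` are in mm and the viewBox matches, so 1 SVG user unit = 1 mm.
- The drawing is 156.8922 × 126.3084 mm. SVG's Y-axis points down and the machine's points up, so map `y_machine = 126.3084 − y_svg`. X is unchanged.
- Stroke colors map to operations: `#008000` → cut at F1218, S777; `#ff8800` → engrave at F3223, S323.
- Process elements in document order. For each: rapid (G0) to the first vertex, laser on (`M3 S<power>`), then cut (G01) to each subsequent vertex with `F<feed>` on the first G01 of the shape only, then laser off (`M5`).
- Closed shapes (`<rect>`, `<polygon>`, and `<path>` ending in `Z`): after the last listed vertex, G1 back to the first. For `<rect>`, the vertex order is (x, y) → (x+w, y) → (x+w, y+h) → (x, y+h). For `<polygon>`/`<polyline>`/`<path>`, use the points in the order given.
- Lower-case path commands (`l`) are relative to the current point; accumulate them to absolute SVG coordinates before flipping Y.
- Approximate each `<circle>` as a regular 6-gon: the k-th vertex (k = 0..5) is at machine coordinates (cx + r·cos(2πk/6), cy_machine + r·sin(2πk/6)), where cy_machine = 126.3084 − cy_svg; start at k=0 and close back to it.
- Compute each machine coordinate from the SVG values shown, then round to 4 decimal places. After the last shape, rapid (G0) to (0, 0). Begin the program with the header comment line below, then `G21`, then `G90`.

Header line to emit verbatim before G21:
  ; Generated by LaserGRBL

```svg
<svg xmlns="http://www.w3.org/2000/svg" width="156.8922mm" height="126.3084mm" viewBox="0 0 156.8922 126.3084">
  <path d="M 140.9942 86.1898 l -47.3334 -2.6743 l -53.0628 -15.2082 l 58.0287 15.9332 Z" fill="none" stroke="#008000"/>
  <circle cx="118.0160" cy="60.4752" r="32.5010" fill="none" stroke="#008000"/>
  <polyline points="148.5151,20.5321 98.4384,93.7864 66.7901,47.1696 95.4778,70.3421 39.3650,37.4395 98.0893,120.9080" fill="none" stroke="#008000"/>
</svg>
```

; Generated by LaserGRBL
G21
G90
G0 X140.9942 Y40.1186
M3 S777
G01 X93.6608 Y42.7929 F1218
G01 X40.5980 Y58.0011
G01 X98.6267 Y42.0679
G01 X140.9942 Y40.1186
M5
G0 X150.5170 Y65.8332
M3 S777
G01 X134.2665 Y93.9799 F1218
G01 X101.7655 Y93.9799
G01 X85.5150 Y65.8332
G01 X101.7655 Y37.6865
G01 X134.2665 Y37.6865
G01 X150.5170 Y65.8332
M5
G0 X148.5151 Y105.7763
M3 S777
G01 X98.4384 Y32.5220 F1218
G01 X66.7901 Y79.1388
G01 X95.4778 Y55.9663
G01 X39.3650 Y88.8689
G01 X98.0893 Y5.4004
M5
G0 X0.0000 Y0.0000

1 u = 1 mm; y_m = 126.3084 − y.

[1] `<path>` closed polygon, #008000→cut S777 F1218: (140.9942,40.1186) → (93.6608,42.7929) → (40.5980,58.0011) → (98.6267,42.0679) → (140.9942,40.1186) (closed)

[2] `<circle>` circle, #008000→cut S777 F1218: (150.5170,65.8332) → (134.2665,93.9799) → (101.7655,93.9799) → (85.5150,65.8332) → (101.7655,37.6865) → (134.2665,37.6865) → (150.5170,65.8332) (closed)

[3] `<polyline>` open polyline, #008000→cut S777 F1218: (148.5151,105.7763) → (98.4384,32.5220) → (66.7901,79.1388) → (95.4778,55.9663) → (39.3650,88.8689) → (98.0893,5.4004)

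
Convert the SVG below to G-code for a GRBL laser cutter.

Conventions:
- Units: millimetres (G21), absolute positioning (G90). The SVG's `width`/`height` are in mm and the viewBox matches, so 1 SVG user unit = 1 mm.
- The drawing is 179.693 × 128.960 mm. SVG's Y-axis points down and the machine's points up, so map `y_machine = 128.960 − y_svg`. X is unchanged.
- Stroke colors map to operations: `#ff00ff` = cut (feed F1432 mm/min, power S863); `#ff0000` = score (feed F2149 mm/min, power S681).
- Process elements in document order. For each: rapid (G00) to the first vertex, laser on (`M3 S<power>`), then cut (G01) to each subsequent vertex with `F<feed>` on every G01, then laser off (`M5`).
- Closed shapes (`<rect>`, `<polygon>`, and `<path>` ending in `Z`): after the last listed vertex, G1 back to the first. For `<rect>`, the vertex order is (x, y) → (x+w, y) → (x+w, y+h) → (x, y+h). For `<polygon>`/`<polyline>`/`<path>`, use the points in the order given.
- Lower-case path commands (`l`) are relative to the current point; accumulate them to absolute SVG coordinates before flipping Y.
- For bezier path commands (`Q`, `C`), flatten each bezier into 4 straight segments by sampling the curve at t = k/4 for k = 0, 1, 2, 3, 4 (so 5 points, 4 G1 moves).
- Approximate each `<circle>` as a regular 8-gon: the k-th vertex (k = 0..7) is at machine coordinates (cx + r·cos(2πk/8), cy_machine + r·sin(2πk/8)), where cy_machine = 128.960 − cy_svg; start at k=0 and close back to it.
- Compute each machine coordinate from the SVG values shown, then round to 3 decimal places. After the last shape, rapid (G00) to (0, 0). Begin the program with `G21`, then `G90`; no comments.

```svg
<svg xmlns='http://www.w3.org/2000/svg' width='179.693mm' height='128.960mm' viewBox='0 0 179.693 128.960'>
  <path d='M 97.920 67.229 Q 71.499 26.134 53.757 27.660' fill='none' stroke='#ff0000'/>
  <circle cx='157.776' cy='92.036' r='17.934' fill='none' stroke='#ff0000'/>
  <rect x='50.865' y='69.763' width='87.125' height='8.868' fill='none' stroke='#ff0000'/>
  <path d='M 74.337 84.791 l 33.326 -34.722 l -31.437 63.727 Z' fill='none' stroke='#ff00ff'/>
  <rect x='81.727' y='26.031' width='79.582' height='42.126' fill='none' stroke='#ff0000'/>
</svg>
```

viewBox `0 0 179.693 128.960` with mm width/height → 1 unit = 1 mm. Flip: y_m = 128.960 − y_svg.

**Shape 1** — `<path>` quadratic bezier, stroke `#ff0000` → score (S681, F2149). Control points (SVG): P0=(97.920,67.229), P1=(71.499,26.134), P2=(53.757,27.660); sampled at t=k/4. Machine vertices: (97.920,61.731) → (85.252,79.615) → (73.669,92.171) → (63.170,99.399) → (53.757,101.300). Open path.

**Shape 2** — `<circle>` circle, stroke `#ff0000` → score (S681, F2149). Machine vertices: (175.710,36.924) → (170.457,49.605) → (157.776,54.858) → (145.095,49.605) → (139.842,36.924) → (145.095,24.243) → (157.776,18.990) → (170.457,24.243) → (175.710,36.924). Closed: final G1 returns to the first vertex.

**Shape 3** — `<rect>` rectangle, stroke `#ff0000` → score (S681, F2149). Machine vertices: (50.865,59.197) → (137.990,59.197) → (137.990,50.329) → (50.865,50.329) → (50.865,59.197). Closed: final G1 returns to the first vertex.

**Shape 4** — `<path>` closed polygon, stroke `#ff00ff` → cut (S863, F1432). Machine vertices: (74.337,44.169) → (107.663,78.891) → (76.226,15.164) → (74.337,44.169). Closed: final G1 returns to the first vertex.

**Shape 5** — `<rect>` rectangle, stroke `#ff0000` → score (S681, F2149). Machine vertices: (81.727,102.929) → (161.309,102.929) → (161.309,60.803) → (81.727,60.803) → (81.727,102.929). Closed: final G1 returns to the first vertex.

G21
G90
G00 X97.920 Y61.731
M3 S681
G01 X85.252 Y79.615 F2149
G01 X73.669 Y92.171 F2149
G01 X63.170 Y99.399 F2149
G01 X53.757 Y101.300 F2149
M5
G00 X175.710 Y36.924
M3 S681
G01 X170.457 Y49.605 F2149
G01 X157.776 Y54.858 F2149
G01 X145.095 Y49.605 F2149
G01 X139.842 Y36.924 F2149
G01 X145.095 Y24.243 F2149
G01 X157.776 Y18.990 F2149
G01 X170.457 Y24.243 F2149
G01 X175.710 Y36.924 F2149
M5
G00 X50.865 Y59.197
M3 S681
G01 X137.990 Y59.197 F2149
G01 X137.990 Y50.329 F2149
G01 X50.865 Y50.329 F2149
G01 X50.865 Y59.197 F2149
M5
G00 X74.337 Y44.169
M3 S863
G01 X107.663 Y78.891 F1432
G01 X76.226 Y15.164 F1432
G01 X74.337 Y44.169 F1432
M5
G00 X81.727 Y102.929
M3 S681
G01 X161.309 Y102.929 F2149
G01 X161.309 Y60.803 F2149
G01 X81.727 Y60.803 F2149
G01 X81.727 Y102.929 F2149
M5
G00 X0.000 Y0.000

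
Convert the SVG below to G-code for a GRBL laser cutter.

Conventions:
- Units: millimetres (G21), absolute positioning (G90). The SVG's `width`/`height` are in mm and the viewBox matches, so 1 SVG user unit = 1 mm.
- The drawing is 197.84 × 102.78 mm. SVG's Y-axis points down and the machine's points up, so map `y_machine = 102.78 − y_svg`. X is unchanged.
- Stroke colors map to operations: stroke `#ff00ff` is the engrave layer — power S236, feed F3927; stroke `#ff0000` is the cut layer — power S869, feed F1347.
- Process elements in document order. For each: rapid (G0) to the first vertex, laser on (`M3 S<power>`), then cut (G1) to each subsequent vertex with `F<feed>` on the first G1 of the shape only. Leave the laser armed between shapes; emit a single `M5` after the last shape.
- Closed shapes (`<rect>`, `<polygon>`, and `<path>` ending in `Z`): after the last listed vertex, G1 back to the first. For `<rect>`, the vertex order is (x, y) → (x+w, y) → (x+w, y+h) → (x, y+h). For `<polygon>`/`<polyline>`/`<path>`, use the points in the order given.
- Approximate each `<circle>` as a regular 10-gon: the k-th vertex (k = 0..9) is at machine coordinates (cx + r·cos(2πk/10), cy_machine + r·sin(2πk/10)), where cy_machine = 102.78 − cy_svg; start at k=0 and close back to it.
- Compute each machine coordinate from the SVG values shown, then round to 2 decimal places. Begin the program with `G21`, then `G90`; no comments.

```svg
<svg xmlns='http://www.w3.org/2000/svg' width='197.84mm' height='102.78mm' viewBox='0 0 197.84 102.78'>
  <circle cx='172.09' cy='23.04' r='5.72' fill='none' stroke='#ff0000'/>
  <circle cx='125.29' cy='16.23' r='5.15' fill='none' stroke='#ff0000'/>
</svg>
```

Since the viewBox matches the mm dimensions, user units are millimetres directly. The only transform is the Y-flip y_m = 102.78 − y_svg.

Shape 1 is a circle drawn with `<circle>`. Its stroke #ff0000 means cut at S869, F1347. After flipping Y the toolpath is (177.81,79.74) → (176.72,83.10) → (173.86,85.18) → (170.32,85.18) → (167.46,83.10) → (166.37,79.74) → (167.46,76.38) → (170.32,74.30) → (173.86,74.30) → (176.72,76.38) → (177.81,79.74), returning to the start.

Shape 2 is a circle drawn with `<circle>`. Its stroke #ff0000 means cut at S869, F1347. After flipping Y the toolpath is (130.44,86.55) → (129.46,89.58) → (126.88,91.45) → (123.70,91.45) → (121.12,89.58) → (120.14,86.55) → (121.12,83.52) → (123.70,81.65) → (126.88,81.65) → (129.46,83.52) → (130.44,86.55), returning to the start.

G21
G90
G0 X177.81 Y79.74
M3 S869
G1 X176.72 Y83.10 F1347
G1 X173.86 Y85.18
G1 X170.32 Y85.18
G1 X167.46 Y83.10
G1 X166.37 Y79.74
G1 X167.46 Y76.38
G1 X170.32 Y74.30
G1 X173.86 Y74.30
G1 X176.72 Y76.38
G1 X177.81 Y79.74
G0 X130.44 Y86.55
M3 S869
G1 X129.46 Y89.58 F1347
G1 X126.88 Y91.45
G1 X123.70 Y91.45
G1 X121.12 Y89.58
G1 X120.14 Y86.55
G1 X121.12 Y83.52
G1 X123.70 Y81.65
G1 X126.88 Y81.65
G1 X129.46 Y83.52
G1 X130.44 Y86.55
M5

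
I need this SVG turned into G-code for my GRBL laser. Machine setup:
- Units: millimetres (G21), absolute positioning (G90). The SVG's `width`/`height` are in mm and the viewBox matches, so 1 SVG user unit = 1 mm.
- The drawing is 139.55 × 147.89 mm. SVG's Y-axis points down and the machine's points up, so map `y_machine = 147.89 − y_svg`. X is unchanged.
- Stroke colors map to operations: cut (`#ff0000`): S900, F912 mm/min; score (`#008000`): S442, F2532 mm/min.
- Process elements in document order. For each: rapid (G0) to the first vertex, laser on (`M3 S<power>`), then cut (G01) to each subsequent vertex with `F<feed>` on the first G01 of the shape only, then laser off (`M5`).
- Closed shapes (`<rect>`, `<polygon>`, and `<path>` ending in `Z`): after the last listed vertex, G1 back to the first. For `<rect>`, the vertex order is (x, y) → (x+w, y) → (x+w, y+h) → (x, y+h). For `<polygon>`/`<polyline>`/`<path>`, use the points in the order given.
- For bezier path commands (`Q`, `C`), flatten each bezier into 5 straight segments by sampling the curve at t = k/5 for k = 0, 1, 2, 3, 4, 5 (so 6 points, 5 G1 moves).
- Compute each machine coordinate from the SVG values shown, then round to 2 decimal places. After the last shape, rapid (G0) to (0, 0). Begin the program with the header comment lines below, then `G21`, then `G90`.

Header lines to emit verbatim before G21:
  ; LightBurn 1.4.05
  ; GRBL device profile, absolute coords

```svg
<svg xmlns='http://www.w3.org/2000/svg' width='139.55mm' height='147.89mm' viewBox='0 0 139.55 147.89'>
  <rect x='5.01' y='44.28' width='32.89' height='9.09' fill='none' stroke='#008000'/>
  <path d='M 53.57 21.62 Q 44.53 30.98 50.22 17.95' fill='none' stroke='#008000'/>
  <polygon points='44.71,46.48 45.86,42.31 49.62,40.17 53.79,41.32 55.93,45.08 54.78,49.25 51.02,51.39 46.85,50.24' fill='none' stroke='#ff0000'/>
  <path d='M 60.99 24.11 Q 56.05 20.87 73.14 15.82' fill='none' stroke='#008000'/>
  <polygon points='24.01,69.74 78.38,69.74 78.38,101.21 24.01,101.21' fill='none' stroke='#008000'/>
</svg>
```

1 u = 1 mm; y_m = 147.89 − y.

[1] `<rect>` rectangle, #008000→score S442 F2532: (5.01,103.61) → (37.90,103.61) → (37.90,94.52) → (5.01,94.52) → (5.01,103.61) (closed)

[2] `<path>` quadratic bezier, #008000→score S442 F2532: (53.57,126.27) → (50.54,123.42) → (48.69,122.36) → (48.02,123.10) → (48.53,125.62) → (50.22,129.94)

[3] `<polygon>` regular polygon, #ff0000→cut S900 F912: (44.71,101.41) → (45.86,105.58) → (49.62,107.72) → (53.79,106.57) → (55.93,102.81) → (54.78,98.64) → (51.02,96.50) → (46.85,97.65) → (44.71,101.41) (closed)

[4] `<path>` quadratic bezier, #008000→score S442 F2532: (60.99,123.78) → (59.90,125.15) → (60.56,126.66) → (62.99,128.32) → (67.19,130.12) → (73.14,132.07)

[5] `<polygon>` rectangle, #008000→score S442 F2532: (24.01,78.15) → (78.38,78.15) → (78.38,46.68) → (24.01,46.68) → (24.01,78.15) (closed)

; LightBurn 1.4.05
; GRBL device profile, absolute coords
G21
G90
G0 X5.01 Y103.61
M3 S442
G01 X37.90 Y103.61 F2532
G01 X37.90 Y94.52
G01 X5.01 Y94.52
G01 X5.01 Y103.61
M5
G0 X53.57 Y126.27
M3 S442
G01 X50.54 Y123.42 F2532
G01 X48.69 Y122.36
G01 X48.02 Y123.10
G01 X48.53 Y125.62
G01 X50.22 Y129.94
M5
G0 X44.71 Y101.41
M3 S900
G01 X45.86 Y105.58 F912
G01 X49.62 Y107.72
G01 X53.79 Y106.57
G01 X55.93 Y102.81
G01 X54.78 Y98.64
G01 X51.02 Y96.50
G01 X46.85 Y97.65
G01 X44.71 Y101.41
M5
G0 X60.99 Y123.78
M3 S442
G01 X59.90 Y125.15 F2532
G01 X60.56 Y126.66
G01 X62.99 Y128.32
G01 X67.19 Y130.12
G01 X73.14 Y132.07
M5
G0 X24.01 Y78.15
M3 S442
G01 X78.38 Y78.15 F2532
G01 X78.38 Y46.68
G01 X24.01 Y46.68
G01 X24.01 Y78.15
M5
G0 X0.00 Y0.00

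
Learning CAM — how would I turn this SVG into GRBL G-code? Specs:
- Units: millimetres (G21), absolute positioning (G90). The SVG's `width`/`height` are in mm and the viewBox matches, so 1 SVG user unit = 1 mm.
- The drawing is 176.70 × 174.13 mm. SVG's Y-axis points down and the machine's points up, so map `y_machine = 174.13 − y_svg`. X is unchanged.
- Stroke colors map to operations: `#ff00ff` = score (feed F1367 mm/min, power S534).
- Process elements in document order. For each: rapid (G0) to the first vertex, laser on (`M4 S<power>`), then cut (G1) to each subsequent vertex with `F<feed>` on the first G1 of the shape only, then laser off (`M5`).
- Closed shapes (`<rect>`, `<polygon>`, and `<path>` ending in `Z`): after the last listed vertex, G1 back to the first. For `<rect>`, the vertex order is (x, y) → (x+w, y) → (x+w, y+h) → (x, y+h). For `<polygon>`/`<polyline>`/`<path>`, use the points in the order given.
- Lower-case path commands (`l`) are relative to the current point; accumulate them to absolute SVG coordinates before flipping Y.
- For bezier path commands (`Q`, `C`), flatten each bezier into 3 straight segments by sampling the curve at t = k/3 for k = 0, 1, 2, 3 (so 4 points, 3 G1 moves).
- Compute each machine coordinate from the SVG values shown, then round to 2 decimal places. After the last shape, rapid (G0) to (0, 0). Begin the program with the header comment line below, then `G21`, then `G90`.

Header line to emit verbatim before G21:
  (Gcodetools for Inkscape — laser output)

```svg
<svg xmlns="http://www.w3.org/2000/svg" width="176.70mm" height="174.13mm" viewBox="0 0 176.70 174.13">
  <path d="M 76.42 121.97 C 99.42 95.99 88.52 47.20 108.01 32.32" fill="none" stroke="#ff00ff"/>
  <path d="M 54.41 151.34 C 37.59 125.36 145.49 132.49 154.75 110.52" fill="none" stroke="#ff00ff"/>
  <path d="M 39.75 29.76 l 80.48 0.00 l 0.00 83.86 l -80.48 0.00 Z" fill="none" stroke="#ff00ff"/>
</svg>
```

1 u = 1 mm; y_m = 174.13 − y.

[1] `<path>` cubic bezier, #ff00ff→score S534 F1367: (76.42,52.16) → (90.50,83.64) → (96.27,117.73) → (108.01,141.81)

[2] `<path>` cubic bezier, #ff00ff→score S534 F1367: (54.41,22.79) → (70.89,40.04) → (120.88,49.04) → (154.75,63.61)

[3] `<path>` rectangle, #ff00ff→score S534 F1367: (39.75,144.37) → (120.23,144.37) → (120.23,60.51) → (39.75,60.51) → (39.75,144.37) (closed)

(Gcodetools for Inkscape — laser output)
G21
G90
G0 X76.42 Y52.16
M4 S534
G1 X90.50 Y83.64 F1367
G1 X96.27 Y117.73
G1 X108.01 Y141.81
M5
G0 X54.41 Y22.79
M4 S534
G1 X70.89 Y40.04 F1367
G1 X120.88 Y49.04
G1 X154.75 Y63.61
M5
G0 X39.75 Y144.37
M4 S534
G1 X120.23 Y144.37 F1367
G1 X120.23 Y60.51
G1 X39.75 Y60.51
G1 X39.75 Y144.37
M5
G0 X0.00 Y0.00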